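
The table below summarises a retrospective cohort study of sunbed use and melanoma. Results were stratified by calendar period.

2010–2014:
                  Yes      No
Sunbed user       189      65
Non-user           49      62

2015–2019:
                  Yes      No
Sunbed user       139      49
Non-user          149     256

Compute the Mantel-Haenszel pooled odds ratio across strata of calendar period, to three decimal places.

OR_MH = Σ(aᵢdᵢ/nᵢ) / Σ(bᵢcᵢ/nᵢ), where nᵢ is the stratum total.
Stratum 1 (2010–2014): n = 365; a·d/n = 189·62/365 = 32.1041; b·c/n = 65·49/365 = 8.7260
Stratum 2 (2015–2019): n = 593; a·d/n = 139·256/593 = 60.0067; b·c/n = 49·149/593 = 12.3120
OR_MH = (32.1041 + 60.0067) / (8.7260 + 12.3120) = 92.1109 / 21.0380 = 4.37831

4.378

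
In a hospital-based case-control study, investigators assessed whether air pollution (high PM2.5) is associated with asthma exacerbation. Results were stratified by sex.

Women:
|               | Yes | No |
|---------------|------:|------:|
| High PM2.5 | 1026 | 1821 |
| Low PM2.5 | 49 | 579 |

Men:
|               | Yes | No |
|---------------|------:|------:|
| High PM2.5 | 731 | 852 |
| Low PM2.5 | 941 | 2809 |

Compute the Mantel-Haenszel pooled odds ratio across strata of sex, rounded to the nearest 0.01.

OR_MH = Σ(aᵢdᵢ/nᵢ) / Σ(bᵢcᵢ/nᵢ), where nᵢ is the stratum total.
Stratum 1 (Women): n = 3475; a·d/n = 1026·579/3475 = 170.9508; b·c/n = 1821·49/3475 = 25.6774
Stratum 2 (Men): n = 5333; a·d/n = 731·2809/5333 = 385.0326; b·c/n = 852·941/5333 = 150.3341
OR_MH = (170.9508 + 385.0326) / (25.6774 + 150.3341) = 555.9834 / 176.0116 = 3.15879

3.16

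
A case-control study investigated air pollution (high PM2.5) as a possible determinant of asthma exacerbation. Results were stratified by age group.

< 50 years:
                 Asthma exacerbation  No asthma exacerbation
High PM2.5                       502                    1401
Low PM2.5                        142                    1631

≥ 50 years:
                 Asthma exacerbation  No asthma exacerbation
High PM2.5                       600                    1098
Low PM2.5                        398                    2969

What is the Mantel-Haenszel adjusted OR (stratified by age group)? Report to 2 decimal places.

OR_MH = Σ(aᵢdᵢ/nᵢ) / Σ(bᵢcᵢ/nᵢ), where nᵢ is the stratum total.
Stratum 1 (< 50 years): n = 3676; a·d/n = 502·1631/3676 = 222.7318; b·c/n = 1401·142/3676 = 54.1192
Stratum 2 (≥ 50 years): n = 5065; a·d/n = 600·2969/5065 = 351.7078; b·c/n = 1098·398/5065 = 86.2792
OR_MH = (222.7318 + 351.7078) / (54.1192 + 86.2792) = 574.4396 / 140.3983 = 4.09150

4.09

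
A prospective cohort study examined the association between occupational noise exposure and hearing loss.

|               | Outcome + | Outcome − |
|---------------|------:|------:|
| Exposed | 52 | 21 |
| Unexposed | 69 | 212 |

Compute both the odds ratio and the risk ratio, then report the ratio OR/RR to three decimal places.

2.623

Cells: a = 52, b = 21, c = 69, d = 212.
OR = (52·212)/(21·69) = 11024/1449 = 7.60801
Risk in exposed = 52/73 = 0.71233; risk in unexposed = 69/281 = 0.24555; RR = 2.90093
OR/RR = 7.60801 / 2.90093 = 2.62261
The outcome is not rare, so the OR lies further from 1 than the RR.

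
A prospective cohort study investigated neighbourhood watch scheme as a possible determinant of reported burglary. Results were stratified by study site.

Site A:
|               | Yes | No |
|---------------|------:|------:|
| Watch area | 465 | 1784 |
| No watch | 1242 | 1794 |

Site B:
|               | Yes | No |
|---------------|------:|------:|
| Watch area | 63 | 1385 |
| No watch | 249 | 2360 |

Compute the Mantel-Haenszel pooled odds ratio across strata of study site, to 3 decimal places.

0.386

OR_MH = Σ(aᵢdᵢ/nᵢ) / Σ(bᵢcᵢ/nᵢ), where nᵢ is the stratum total.
Stratum 1 (Site A): n = 5285; a·d/n = 465·1794/5285 = 157.8448; b·c/n = 1784·1242/5285 = 419.2484
Stratum 2 (Site B): n = 4057; a·d/n = 63·2360/4057 = 36.6478; b·c/n = 1385·249/4057 = 85.0049
OR_MH = (157.8448 + 36.6478) / (419.2484 + 85.0049) = 194.4926 / 504.2534 = 0.38570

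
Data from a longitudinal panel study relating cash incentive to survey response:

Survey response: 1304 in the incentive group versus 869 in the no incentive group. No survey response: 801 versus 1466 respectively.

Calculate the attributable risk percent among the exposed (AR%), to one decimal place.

From the description: a = 1304, b = 801, c = 869, d = 1466.
Risk in exposed = 1304/2105 = 0.61948; risk in unexposed = 869/2335 = 0.37216.
RR = 0.61948/0.37216 = 1.66453
AR% = (RR − 1)/RR × 100 = (1.66453 − 1)/1.66453 × 100 = 39.9231%

39.9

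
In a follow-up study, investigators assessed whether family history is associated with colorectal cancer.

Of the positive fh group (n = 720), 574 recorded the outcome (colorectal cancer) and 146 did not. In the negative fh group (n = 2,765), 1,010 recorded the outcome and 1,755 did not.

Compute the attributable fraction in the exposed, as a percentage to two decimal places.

From the description: a = 574, b = 146, c = 1010, d = 1755.
Risk in exposed = 574/720 = 0.79722; risk in unexposed = 1010/2765 = 0.36528.
RR = 0.79722/0.36528 = 2.18249
AR% = (RR − 1)/RR × 100 = (2.18249 − 1)/2.18249 × 100 = 54.1809%

54.18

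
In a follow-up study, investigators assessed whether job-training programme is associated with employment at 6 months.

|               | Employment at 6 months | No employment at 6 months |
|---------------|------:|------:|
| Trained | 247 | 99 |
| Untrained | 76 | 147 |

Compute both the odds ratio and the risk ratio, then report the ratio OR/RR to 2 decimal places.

2.30

Cells: a = 247, b = 99, c = 76, d = 147.
OR = (247·147)/(99·76) = 36309/7524 = 4.82576
Risk in exposed = 247/346 = 0.71387; risk in unexposed = 76/223 = 0.34081; RR = 2.09465
OR/RR = 4.82576 / 2.09465 = 2.30385
The outcome is not rare, so the OR lies further from 1 than the RR.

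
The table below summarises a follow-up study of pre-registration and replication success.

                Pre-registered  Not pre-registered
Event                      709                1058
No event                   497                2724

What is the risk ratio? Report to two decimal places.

Reading the table with exposure as columns: a = 709 (Pre-registered, case), b = 497 (Pre-registered, non-case), c = 1058 (Not pre-registered, case), d = 2724.
Risk in exposed = 709/1206 = 0.58789; risk in unexposed = 1058/3782 = 0.27975.
RR = 0.58789 / 0.27975 = 2.10153
The risk among the exposed is 2.10 times that among the unexposed.

2.10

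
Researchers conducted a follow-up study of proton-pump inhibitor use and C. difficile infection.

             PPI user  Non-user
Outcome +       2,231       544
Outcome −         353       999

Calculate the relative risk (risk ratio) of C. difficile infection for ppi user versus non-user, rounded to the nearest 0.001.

2.449

Reading the table with exposure as columns: a = 2231 (PPI user, case), b = 353 (PPI user, non-case), c = 544 (Non-user, case), d = 999.
Risk in exposed = 2231/2584 = 0.86339; risk in unexposed = 544/1543 = 0.35256.
RR = 0.86339 / 0.35256 = 2.44892
The risk among the exposed is 2.45 times that among the unexposed.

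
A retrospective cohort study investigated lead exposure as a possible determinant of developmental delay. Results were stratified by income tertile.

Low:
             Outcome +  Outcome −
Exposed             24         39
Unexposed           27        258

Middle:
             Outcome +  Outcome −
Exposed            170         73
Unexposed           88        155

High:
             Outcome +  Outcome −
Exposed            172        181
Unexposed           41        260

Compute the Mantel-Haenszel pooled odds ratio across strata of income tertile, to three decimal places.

5.088

OR_MH = Σ(aᵢdᵢ/nᵢ) / Σ(bᵢcᵢ/nᵢ), where nᵢ is the stratum total.
Stratum 1 (Low): n = 348; a·d/n = 24·258/348 = 17.7931; b·c/n = 39·27/348 = 3.0259
Stratum 2 (Middle): n = 486; a·d/n = 170·155/486 = 54.2181; b·c/n = 73·88/486 = 13.2181
Stratum 3 (High): n = 654; a·d/n = 172·260/654 = 68.3792; b·c/n = 181·41/654 = 11.3471
OR_MH = (17.7931 + 54.2181 + 68.3792) / (3.0259 + 13.2181 + 11.3471) = 140.3904 / 27.5911 = 5.08826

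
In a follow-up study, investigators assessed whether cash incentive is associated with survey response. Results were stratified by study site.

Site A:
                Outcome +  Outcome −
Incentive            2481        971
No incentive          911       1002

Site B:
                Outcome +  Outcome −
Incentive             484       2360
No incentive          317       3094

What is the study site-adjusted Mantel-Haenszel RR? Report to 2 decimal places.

1.57

RR_MH = Σ(aᵢ·n₀ᵢ/nᵢ) / Σ(cᵢ·n₁ᵢ/nᵢ), with n₁ᵢ = aᵢ+bᵢ (exposed), n₀ᵢ = cᵢ+dᵢ (unexposed), nᵢ = n₁ᵢ+n₀ᵢ.
Stratum 1 (Site A): n₁ = 3452, n₀ = 1913, n = 5365; a·n₀/n = 2481·1913/5365 = 884.6511; c·n₁/n = 911·3452/5365 = 586.1644
Stratum 2 (Site B): n₁ = 2844, n₀ = 3411, n = 6255; a·n₀/n = 484·3411/6255 = 263.9367; c·n₁/n = 317·2844/6255 = 144.1324
RR_MH = (884.6511 + 263.9367) / (586.1644 + 144.1324) = 1148.5878 / 730.2968 = 1.57277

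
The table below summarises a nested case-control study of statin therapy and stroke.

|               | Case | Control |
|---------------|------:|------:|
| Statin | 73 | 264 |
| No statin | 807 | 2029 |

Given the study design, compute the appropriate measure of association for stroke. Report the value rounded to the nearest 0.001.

Cells: a = 73, b = 264, c = 807, d = 2029.
This is a nested case-control study: participants were sampled on outcome status, so risks in the source population cannot be estimated directly — relative risk is not valid here. The odds ratio is the appropriate measure.
OR = (a·d)/(b·c) = (73 × 2029) / (264 × 807) = 148117 / 213048 = 0.69523

0.695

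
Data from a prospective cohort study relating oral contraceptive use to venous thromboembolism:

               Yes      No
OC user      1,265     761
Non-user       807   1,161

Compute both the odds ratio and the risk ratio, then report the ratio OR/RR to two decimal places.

1.57

Cells: a = 1265, b = 761, c = 807, d = 1161.
OR = (1265·1161)/(761·807) = 1468665/614127 = 2.39147
Risk in exposed = 1265/2026 = 0.62438; risk in unexposed = 807/1968 = 0.41006; RR = 1.52266
OR/RR = 2.39147 / 1.52266 = 1.57059
The outcome is not rare, so the OR lies further from 1 than the RR.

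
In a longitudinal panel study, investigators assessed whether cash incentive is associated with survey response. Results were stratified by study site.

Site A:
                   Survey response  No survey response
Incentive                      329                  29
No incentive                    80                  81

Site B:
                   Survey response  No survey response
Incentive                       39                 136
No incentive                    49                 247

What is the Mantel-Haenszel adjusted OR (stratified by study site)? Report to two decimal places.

3.86

OR_MH = Σ(aᵢdᵢ/nᵢ) / Σ(bᵢcᵢ/nᵢ), where nᵢ is the stratum total.
Stratum 1 (Site A): n = 519; a·d/n = 329·81/519 = 51.3468; b·c/n = 29·80/519 = 4.4701
Stratum 2 (Site B): n = 471; a·d/n = 39·247/471 = 20.4522; b·c/n = 136·49/471 = 14.1486
OR_MH = (51.3468 + 20.4522) / (4.4701 + 14.1486) = 71.7991 / 18.6188 = 3.85628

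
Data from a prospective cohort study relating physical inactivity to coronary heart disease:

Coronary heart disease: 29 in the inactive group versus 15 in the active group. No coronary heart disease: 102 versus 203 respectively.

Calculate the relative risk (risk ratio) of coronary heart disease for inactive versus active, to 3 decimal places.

From the description: a = 29, b = 102, c = 15, d = 203.
Risk in exposed = 29/131 = 0.22137; risk in unexposed = 15/218 = 0.06881.
RR = 0.22137 / 0.06881 = 3.21730
The risk among the exposed is 3.22 times that among the unexposed.

3.217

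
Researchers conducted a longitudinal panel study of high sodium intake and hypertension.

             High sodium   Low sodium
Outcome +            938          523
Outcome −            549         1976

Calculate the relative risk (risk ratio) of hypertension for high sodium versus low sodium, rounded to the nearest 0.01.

3.01

Reading the table with exposure as columns: a = 938 (High sodium, case), b = 549 (High sodium, non-case), c = 523 (Low sodium, case), d = 1976.
Risk in exposed = 938/1487 = 0.63080; risk in unexposed = 523/2499 = 0.20928.
RR = 0.63080 / 0.20928 = 3.01409
The risk among the exposed is 3.01 times that among the unexposed.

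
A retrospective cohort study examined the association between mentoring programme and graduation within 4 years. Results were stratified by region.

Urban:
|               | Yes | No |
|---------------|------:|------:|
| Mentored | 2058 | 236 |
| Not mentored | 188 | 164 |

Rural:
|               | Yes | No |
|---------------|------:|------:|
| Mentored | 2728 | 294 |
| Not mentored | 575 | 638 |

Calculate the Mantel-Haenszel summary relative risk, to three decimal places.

RR_MH = Σ(aᵢ·n₀ᵢ/nᵢ) / Σ(cᵢ·n₁ᵢ/nᵢ), with n₁ᵢ = aᵢ+bᵢ (exposed), n₀ᵢ = cᵢ+dᵢ (unexposed), nᵢ = n₁ᵢ+n₀ᵢ.
Stratum 1 (Urban): n₁ = 2294, n₀ = 352, n = 2646; a·n₀/n = 2058·352/2646 = 273.7778; c·n₁/n = 188·2294/2646 = 162.9902
Stratum 2 (Rural): n₁ = 3022, n₀ = 1213, n = 4235; a·n₀/n = 2728·1213/4235 = 781.3610; c·n₁/n = 575·3022/4235 = 410.3070
RR_MH = (273.7778 + 781.3610) / (162.9902 + 410.3070) = 1055.1388 / 573.2971 = 1.84047

1.840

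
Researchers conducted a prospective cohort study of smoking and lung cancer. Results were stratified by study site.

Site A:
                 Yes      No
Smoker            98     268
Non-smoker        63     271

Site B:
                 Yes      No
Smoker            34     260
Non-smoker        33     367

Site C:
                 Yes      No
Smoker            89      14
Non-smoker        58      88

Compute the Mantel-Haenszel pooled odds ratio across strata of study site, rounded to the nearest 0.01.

OR_MH = Σ(aᵢdᵢ/nᵢ) / Σ(bᵢcᵢ/nᵢ), where nᵢ is the stratum total.
Stratum 1 (Site A): n = 700; a·d/n = 98·271/700 = 37.9400; b·c/n = 268·63/700 = 24.1200
Stratum 2 (Site B): n = 694; a·d/n = 34·367/694 = 17.9798; b·c/n = 260·33/694 = 12.3631
Stratum 3 (Site C): n = 249; a·d/n = 89·88/249 = 31.4538; b·c/n = 14·58/249 = 3.2610
OR_MH = (37.9400 + 17.9798 + 31.4538) / (24.1200 + 12.3631 + 3.2610) = 87.3736 / 39.7442 = 2.19840

2.20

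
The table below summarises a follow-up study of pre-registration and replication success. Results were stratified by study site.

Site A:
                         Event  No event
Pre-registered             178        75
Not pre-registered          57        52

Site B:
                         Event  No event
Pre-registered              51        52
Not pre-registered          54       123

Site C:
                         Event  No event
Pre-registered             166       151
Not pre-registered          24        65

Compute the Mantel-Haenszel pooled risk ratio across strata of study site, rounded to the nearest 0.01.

RR_MH = Σ(aᵢ·n₀ᵢ/nᵢ) / Σ(cᵢ·n₁ᵢ/nᵢ), with n₁ᵢ = aᵢ+bᵢ (exposed), n₀ᵢ = cᵢ+dᵢ (unexposed), nᵢ = n₁ᵢ+n₀ᵢ.
Stratum 1 (Site A): n₁ = 253, n₀ = 109, n = 362; a·n₀/n = 178·109/362 = 53.5967; c·n₁/n = 57·253/362 = 39.8370
Stratum 2 (Site B): n₁ = 103, n₀ = 177, n = 280; a·n₀/n = 51·177/280 = 32.2393; c·n₁/n = 54·103/280 = 19.8643
Stratum 3 (Site C): n₁ = 317, n₀ = 89, n = 406; a·n₀/n = 166·89/406 = 36.3892; c·n₁/n = 24·317/406 = 18.7389
RR_MH = (53.5967 + 32.2393 + 36.3892) / (39.8370 + 19.8643 + 18.7389) = 122.2251 / 78.4402 = 1.55819

1.56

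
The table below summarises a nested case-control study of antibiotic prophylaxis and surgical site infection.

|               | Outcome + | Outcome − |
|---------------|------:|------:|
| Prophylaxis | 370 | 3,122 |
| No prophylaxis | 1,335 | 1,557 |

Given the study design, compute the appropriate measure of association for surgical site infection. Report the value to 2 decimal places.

Cells: a = 370, b = 3122, c = 1335, d = 1557.
This is a nested case-control study: participants were sampled on outcome status, so risks in the source population cannot be estimated directly — relative risk is not valid here. The odds ratio is the appropriate measure.
OR = (a·d)/(b·c) = (370 × 1557) / (3122 × 1335) = 576090 / 4167870 = 0.13822

0.14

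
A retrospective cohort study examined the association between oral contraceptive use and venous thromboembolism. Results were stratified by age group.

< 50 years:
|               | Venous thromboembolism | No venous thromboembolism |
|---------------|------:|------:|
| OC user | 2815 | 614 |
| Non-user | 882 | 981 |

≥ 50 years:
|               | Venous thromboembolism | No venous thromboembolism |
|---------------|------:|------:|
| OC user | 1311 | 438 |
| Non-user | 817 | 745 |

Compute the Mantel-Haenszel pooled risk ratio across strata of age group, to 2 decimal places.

RR_MH = Σ(aᵢ·n₀ᵢ/nᵢ) / Σ(cᵢ·n₁ᵢ/nᵢ), with n₁ᵢ = aᵢ+bᵢ (exposed), n₀ᵢ = cᵢ+dᵢ (unexposed), nᵢ = n₁ᵢ+n₀ᵢ.
Stratum 1 (< 50 years): n₁ = 3429, n₀ = 1863, n = 5292; a·n₀/n = 2815·1863/5292 = 990.9949; c·n₁/n = 882·3429/5292 = 571.5000
Stratum 2 (≥ 50 years): n₁ = 1749, n₀ = 1562, n = 3311; a·n₀/n = 1311·1562/3311 = 618.4784; c·n₁/n = 817·1749/3311 = 431.5714
RR_MH = (990.9949 + 618.4784) / (571.5000 + 431.5714) = 1609.4733 / 1003.0714 = 1.60455

1.60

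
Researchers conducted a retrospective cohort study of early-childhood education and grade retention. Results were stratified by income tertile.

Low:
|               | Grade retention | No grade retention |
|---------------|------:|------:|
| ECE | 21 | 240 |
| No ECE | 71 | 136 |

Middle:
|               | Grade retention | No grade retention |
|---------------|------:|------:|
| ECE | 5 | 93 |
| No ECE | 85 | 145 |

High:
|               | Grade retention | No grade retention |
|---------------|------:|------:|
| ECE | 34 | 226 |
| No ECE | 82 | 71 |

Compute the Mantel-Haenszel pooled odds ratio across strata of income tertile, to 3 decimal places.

0.134

OR_MH = Σ(aᵢdᵢ/nᵢ) / Σ(bᵢcᵢ/nᵢ), where nᵢ is the stratum total.
Stratum 1 (Low): n = 468; a·d/n = 21·136/468 = 6.1026; b·c/n = 240·71/468 = 36.4103
Stratum 2 (Middle): n = 328; a·d/n = 5·145/328 = 2.2104; b·c/n = 93·85/328 = 24.1006
Stratum 3 (High): n = 413; a·d/n = 34·71/413 = 5.8450; b·c/n = 226·82/413 = 44.8717
OR_MH = (6.1026 + 2.2104 + 5.8450) / (36.4103 + 24.1006 + 44.8717) = 14.1580 / 105.3825 = 0.13435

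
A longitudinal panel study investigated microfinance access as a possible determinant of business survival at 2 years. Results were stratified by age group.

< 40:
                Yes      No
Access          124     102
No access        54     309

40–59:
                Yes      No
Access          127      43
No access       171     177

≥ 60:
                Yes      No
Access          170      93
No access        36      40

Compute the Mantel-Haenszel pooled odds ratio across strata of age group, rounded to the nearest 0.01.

OR_MH = Σ(aᵢdᵢ/nᵢ) / Σ(bᵢcᵢ/nᵢ), where nᵢ is the stratum total.
Stratum 1 (< 40): n = 589; a·d/n = 124·309/589 = 65.0526; b·c/n = 102·54/589 = 9.3514
Stratum 2 (40–59): n = 518; a·d/n = 127·177/518 = 43.3958; b·c/n = 43·171/518 = 14.1950
Stratum 3 (≥ 60): n = 339; a·d/n = 170·40/339 = 20.0590; b·c/n = 93·36/339 = 9.8761
OR_MH = (65.0526 + 43.3958 + 20.0590) / (9.3514 + 14.1950 + 9.8761) = 128.5074 / 33.4225 = 3.84493

3.84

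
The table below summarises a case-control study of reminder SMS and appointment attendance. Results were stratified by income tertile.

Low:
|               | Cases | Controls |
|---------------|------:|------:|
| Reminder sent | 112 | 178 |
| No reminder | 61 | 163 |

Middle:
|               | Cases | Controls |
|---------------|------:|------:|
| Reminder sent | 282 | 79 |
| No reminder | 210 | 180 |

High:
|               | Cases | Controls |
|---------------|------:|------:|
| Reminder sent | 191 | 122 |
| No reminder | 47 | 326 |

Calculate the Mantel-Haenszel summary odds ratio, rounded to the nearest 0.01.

3.76

OR_MH = Σ(aᵢdᵢ/nᵢ) / Σ(bᵢcᵢ/nᵢ), where nᵢ is the stratum total.
Stratum 1 (Low): n = 514; a·d/n = 112·163/514 = 35.5175; b·c/n = 178·61/514 = 21.1245
Stratum 2 (Middle): n = 751; a·d/n = 282·180/751 = 67.5899; b·c/n = 79·210/751 = 22.0905
Stratum 3 (High): n = 686; a·d/n = 191·326/686 = 90.7668; b·c/n = 122·47/686 = 8.3586
OR_MH = (35.5175 + 67.5899 + 90.7668) / (21.1245 + 22.0905 + 8.3586) = 193.8742 / 51.5737 = 3.75917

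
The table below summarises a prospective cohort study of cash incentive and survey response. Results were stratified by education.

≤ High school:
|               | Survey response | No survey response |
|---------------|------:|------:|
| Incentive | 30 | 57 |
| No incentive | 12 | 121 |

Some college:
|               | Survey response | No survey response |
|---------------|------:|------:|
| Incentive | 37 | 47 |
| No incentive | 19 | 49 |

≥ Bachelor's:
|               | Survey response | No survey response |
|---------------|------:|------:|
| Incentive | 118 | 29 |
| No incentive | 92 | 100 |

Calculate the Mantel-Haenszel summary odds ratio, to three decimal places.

3.752

OR_MH = Σ(aᵢdᵢ/nᵢ) / Σ(bᵢcᵢ/nᵢ), where nᵢ is the stratum total.
Stratum 1 (≤ High school): n = 220; a·d/n = 30·121/220 = 16.5000; b·c/n = 57·12/220 = 3.1091
Stratum 2 (Some college): n = 152; a·d/n = 37·49/152 = 11.9276; b·c/n = 47·19/152 = 5.8750
Stratum 3 (≥ Bachelor's): n = 339; a·d/n = 118·100/339 = 34.8083; b·c/n = 29·92/339 = 7.8702
OR_MH = (16.5000 + 11.9276 + 34.8083) / (3.1091 + 5.8750 + 7.8702) = 63.2359 / 16.8543 = 3.75191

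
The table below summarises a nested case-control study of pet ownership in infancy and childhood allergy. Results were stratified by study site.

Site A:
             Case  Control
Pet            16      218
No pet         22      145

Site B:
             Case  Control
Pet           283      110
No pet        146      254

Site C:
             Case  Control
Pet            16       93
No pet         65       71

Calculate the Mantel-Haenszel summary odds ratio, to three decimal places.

1.777

OR_MH = Σ(aᵢdᵢ/nᵢ) / Σ(bᵢcᵢ/nᵢ), where nᵢ is the stratum total.
Stratum 1 (Site A): n = 401; a·d/n = 16·145/401 = 5.7855; b·c/n = 218·22/401 = 11.9601
Stratum 2 (Site B): n = 793; a·d/n = 283·254/793 = 90.6456; b·c/n = 110·146/793 = 20.2522
Stratum 3 (Site C): n = 245; a·d/n = 16·71/245 = 4.6367; b·c/n = 93·65/245 = 24.6735
OR_MH = (5.7855 + 90.6456 + 4.6367) / (11.9601 + 20.2522 + 24.6735) = 101.0679 / 56.8858 = 1.77668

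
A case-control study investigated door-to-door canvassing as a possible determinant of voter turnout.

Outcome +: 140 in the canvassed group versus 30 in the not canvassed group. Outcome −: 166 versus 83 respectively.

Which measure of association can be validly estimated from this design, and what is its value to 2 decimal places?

From the description: a = 140, b = 166, c = 30, d = 83.
This is a case-control study: participants were sampled on outcome status, so risks in the source population cannot be estimated directly — relative risk is not valid here. The odds ratio is the appropriate measure.
OR = (a·d)/(b·c) = (140 × 83) / (166 × 30) = 11620 / 4980 = 2.33333

2.33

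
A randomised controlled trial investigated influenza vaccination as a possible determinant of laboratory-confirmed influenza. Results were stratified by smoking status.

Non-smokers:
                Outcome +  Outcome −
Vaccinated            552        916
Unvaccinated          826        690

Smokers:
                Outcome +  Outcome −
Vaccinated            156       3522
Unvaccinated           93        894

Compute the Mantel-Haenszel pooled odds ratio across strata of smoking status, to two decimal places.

0.49

OR_MH = Σ(aᵢdᵢ/nᵢ) / Σ(bᵢcᵢ/nᵢ), where nᵢ is the stratum total.
Stratum 1 (Non-smokers): n = 2984; a·d/n = 552·690/2984 = 127.6408; b·c/n = 916·826/2984 = 253.5576
Stratum 2 (Smokers): n = 4665; a·d/n = 156·894/4665 = 29.8958; b·c/n = 3522·93/4665 = 70.2135
OR_MH = (127.6408 + 29.8958) / (253.5576 + 70.2135) = 157.5366 / 323.7711 = 0.48657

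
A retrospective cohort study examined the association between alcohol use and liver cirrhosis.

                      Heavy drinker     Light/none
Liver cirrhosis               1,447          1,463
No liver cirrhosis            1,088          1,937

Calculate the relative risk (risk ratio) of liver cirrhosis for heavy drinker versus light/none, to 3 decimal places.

Reading the table with exposure as columns: a = 1447 (Heavy drinker, case), b = 1088 (Heavy drinker, non-case), c = 1463 (Light/none, case), d = 1937.
Risk in exposed = 1447/2535 = 0.57081; risk in unexposed = 1463/3400 = 0.43029.
RR = 0.57081 / 0.43029 = 1.32655
The risk among the exposed is 1.33 times that among the unexposed.

1.327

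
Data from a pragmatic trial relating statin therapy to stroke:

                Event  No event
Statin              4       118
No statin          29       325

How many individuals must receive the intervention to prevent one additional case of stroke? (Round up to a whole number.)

21

Risk in treated group = 4/122 = 0.03279; risk in control = 29/354 = 0.08192.
Absolute risk reduction = 0.08192 − 0.03279 = 0.04913
NNT = 1 / ARR = 1 / 0.04913 = 20.352 → round up → 21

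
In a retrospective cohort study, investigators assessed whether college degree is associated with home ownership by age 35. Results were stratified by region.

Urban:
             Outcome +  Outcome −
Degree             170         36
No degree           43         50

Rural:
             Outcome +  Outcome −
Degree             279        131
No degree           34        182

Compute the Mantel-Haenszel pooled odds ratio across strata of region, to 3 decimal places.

OR_MH = Σ(aᵢdᵢ/nᵢ) / Σ(bᵢcᵢ/nᵢ), where nᵢ is the stratum total.
Stratum 1 (Urban): n = 299; a·d/n = 170·50/299 = 28.4281; b·c/n = 36·43/299 = 5.1773
Stratum 2 (Rural): n = 626; a·d/n = 279·182/626 = 81.1150; b·c/n = 131·34/626 = 7.1150
OR_MH = (28.4281 + 81.1150) / (5.1773 + 7.1150) = 109.5431 / 12.2923 = 8.91154

8.912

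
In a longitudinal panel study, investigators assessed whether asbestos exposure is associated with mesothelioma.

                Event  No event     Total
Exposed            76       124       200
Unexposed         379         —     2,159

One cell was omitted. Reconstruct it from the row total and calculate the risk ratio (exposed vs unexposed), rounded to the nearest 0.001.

The missing cell is in the unexposed row: 2159 − 379 = 1780.
So a = 76, b = 124, c = 379, d = 1780.
RR = [a/(a+b)] / [c/(c+d)] = (76/200) / (379/2159) = 0.38000/0.17554 = 2.16470

2.165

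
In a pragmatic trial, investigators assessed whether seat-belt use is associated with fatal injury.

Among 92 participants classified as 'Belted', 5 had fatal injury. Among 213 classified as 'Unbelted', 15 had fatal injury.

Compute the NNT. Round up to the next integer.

Risk in treated group = 5/92 = 0.05435; risk in control = 15/213 = 0.07042.
Absolute risk reduction = 0.07042 − 0.05435 = 0.01607
NNT = 1 / ARR = 1 / 0.01607 = 62.210 → round up → 63

63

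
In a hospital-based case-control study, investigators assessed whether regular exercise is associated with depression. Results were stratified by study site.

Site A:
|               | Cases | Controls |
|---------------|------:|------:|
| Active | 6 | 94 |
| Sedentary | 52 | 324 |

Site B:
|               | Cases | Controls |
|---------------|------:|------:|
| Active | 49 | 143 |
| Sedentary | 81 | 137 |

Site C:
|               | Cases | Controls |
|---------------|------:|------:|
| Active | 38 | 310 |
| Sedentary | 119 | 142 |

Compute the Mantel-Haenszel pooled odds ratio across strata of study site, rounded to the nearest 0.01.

0.30

OR_MH = Σ(aᵢdᵢ/nᵢ) / Σ(bᵢcᵢ/nᵢ), where nᵢ is the stratum total.
Stratum 1 (Site A): n = 476; a·d/n = 6·324/476 = 4.0840; b·c/n = 94·52/476 = 10.2689
Stratum 2 (Site B): n = 410; a·d/n = 49·137/410 = 16.3732; b·c/n = 143·81/410 = 28.2512
Stratum 3 (Site C): n = 609; a·d/n = 38·142/609 = 8.8604; b·c/n = 310·119/609 = 60.5747
OR_MH = (4.0840 + 16.3732 + 8.8604) / (10.2689 + 28.2512 + 60.5747) = 29.3176 / 99.0948 = 0.29585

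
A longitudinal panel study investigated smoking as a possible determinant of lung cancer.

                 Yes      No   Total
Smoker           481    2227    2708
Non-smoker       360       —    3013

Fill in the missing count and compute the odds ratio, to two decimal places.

The missing cell is in the unexposed row: 3013 − 360 = 2653.
So a = 481, b = 2227, c = 360, d = 2653.
OR = (a·d)/(b·c) = (481 × 2653) / (2227 × 360) = 1276093 / 801720 = 1.59169

1.59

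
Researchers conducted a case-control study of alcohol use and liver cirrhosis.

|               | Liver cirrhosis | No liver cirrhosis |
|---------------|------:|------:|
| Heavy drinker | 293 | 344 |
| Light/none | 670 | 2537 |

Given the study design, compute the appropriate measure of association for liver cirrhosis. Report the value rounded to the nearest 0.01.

Cells: a = 293, b = 344, c = 670, d = 2537.
This is a case-control study: participants were sampled on outcome status, so risks in the source population cannot be estimated directly — relative risk is not valid here. The odds ratio is the appropriate measure.
OR = (a·d)/(b·c) = (293 × 2537) / (344 × 670) = 743341 / 230480 = 3.22519

3.23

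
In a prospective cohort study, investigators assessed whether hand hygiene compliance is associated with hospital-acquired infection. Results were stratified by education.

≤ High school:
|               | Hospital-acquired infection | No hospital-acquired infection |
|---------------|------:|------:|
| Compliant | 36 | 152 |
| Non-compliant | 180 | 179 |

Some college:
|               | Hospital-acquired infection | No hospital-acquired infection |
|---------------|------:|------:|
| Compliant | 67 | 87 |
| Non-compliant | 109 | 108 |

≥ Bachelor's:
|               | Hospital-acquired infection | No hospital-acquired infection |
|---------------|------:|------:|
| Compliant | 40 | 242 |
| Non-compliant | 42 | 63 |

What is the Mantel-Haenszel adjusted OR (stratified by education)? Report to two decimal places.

0.37

OR_MH = Σ(aᵢdᵢ/nᵢ) / Σ(bᵢcᵢ/nᵢ), where nᵢ is the stratum total.
Stratum 1 (≤ High school): n = 547; a·d/n = 36·179/547 = 11.7806; b·c/n = 152·180/547 = 50.0183
Stratum 2 (Some college): n = 371; a·d/n = 67·108/371 = 19.5040; b·c/n = 87·109/371 = 25.5606
Stratum 3 (≥ Bachelor's): n = 387; a·d/n = 40·63/387 = 6.5116; b·c/n = 242·42/387 = 26.2636
OR_MH = (11.7806 + 19.5040 + 6.5116) / (50.0183 + 25.5606 + 26.2636) = 37.7963 / 101.8425 = 0.37112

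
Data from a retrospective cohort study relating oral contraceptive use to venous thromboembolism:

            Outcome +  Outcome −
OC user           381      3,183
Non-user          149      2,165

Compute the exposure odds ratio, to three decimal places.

1.739

Cells: a = 381, b = 3183, c = 149, d = 2165.
OR = (a·d)/(b·c) = (381 × 2165) / (3183 × 149) = 824865 / 474267 = 1.73924
The odds of venous thromboembolism are about 1.74 times as high in the oc user group.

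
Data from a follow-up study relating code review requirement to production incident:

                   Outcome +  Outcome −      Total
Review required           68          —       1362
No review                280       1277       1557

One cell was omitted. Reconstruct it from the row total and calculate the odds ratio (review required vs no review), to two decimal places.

The missing cell is in the exposed row: 1362 − 68 = 1294.
So a = 68, b = 1294, c = 280, d = 1277.
OR = (a·d)/(b·c) = (68 × 1277) / (1294 × 280) = 86836 / 362320 = 0.23967

0.24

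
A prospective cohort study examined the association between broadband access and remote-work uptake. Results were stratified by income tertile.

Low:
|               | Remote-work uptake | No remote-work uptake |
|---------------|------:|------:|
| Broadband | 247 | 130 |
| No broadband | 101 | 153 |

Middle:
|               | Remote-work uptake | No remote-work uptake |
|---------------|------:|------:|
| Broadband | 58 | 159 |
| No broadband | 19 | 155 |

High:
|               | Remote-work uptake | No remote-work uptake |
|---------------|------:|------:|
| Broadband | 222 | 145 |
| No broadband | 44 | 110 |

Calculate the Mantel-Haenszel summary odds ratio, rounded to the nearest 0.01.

3.18

OR_MH = Σ(aᵢdᵢ/nᵢ) / Σ(bᵢcᵢ/nᵢ), where nᵢ is the stratum total.
Stratum 1 (Low): n = 631; a·d/n = 247·153/631 = 59.8906; b·c/n = 130·101/631 = 20.8082
Stratum 2 (Middle): n = 391; a·d/n = 58·155/391 = 22.9923; b·c/n = 159·19/391 = 7.7263
Stratum 3 (High): n = 521; a·d/n = 222·110/521 = 46.8714; b·c/n = 145·44/521 = 12.2457
OR_MH = (59.8906 + 22.9923 + 46.8714) / (20.8082 + 7.7263 + 12.2457) = 129.7544 / 40.7803 = 3.18179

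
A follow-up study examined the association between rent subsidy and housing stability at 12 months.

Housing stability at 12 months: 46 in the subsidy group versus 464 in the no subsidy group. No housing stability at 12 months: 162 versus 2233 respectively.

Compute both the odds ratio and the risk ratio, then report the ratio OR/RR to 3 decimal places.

1.063

From the description: a = 46, b = 162, c = 464, d = 2233.
OR = (46·2233)/(162·464) = 102718/75168 = 1.36651
Risk in exposed = 46/208 = 0.22115; risk in unexposed = 464/2697 = 0.17204; RR = 1.28546
OR/RR = 1.36651 / 1.28546 = 1.06306
The outcome is not rare, so the OR lies further from 1 than the RR.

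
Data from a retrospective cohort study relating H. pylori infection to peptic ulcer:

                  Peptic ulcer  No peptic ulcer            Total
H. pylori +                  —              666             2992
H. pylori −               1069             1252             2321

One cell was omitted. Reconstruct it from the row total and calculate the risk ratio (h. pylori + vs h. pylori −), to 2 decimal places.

1.69

The missing cell is in the exposed row: 2992 − 666 = 2326.
So a = 2326, b = 666, c = 1069, d = 1252.
RR = [a/(a+b)] / [c/(c+d)] = (2326/2992) / (1069/2321) = 0.77741/0.46058 = 1.68790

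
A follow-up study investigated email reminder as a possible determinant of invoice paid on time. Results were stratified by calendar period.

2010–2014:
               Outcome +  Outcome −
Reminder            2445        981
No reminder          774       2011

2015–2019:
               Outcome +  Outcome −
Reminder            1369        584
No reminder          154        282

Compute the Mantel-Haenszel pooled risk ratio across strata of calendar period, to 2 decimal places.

2.44

RR_MH = Σ(aᵢ·n₀ᵢ/nᵢ) / Σ(cᵢ·n₁ᵢ/nᵢ), with n₁ᵢ = aᵢ+bᵢ (exposed), n₀ᵢ = cᵢ+dᵢ (unexposed), nᵢ = n₁ᵢ+n₀ᵢ.
Stratum 1 (2010–2014): n₁ = 3426, n₀ = 2785, n = 6211; a·n₀/n = 2445·2785/6211 = 1096.3331; c·n₁/n = 774·3426/6211 = 426.9399
Stratum 2 (2015–2019): n₁ = 1953, n₀ = 436, n = 2389; a·n₀/n = 1369·436/2389 = 249.8468; c·n₁/n = 154·1953/2389 = 125.8945
RR_MH = (1096.3331 + 249.8468) / (426.9399 + 125.8945) = 1346.1799 / 552.8345 = 2.43505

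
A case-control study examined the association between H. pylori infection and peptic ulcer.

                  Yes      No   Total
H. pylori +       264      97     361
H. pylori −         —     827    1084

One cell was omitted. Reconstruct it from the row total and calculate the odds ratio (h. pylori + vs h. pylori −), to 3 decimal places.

The missing cell is in the unexposed row: 1084 − 827 = 257.
So a = 264, b = 97, c = 257, d = 827.
OR = (a·d)/(b·c) = (264 × 827) / (97 × 257) = 218328 / 24929 = 8.75799

8.758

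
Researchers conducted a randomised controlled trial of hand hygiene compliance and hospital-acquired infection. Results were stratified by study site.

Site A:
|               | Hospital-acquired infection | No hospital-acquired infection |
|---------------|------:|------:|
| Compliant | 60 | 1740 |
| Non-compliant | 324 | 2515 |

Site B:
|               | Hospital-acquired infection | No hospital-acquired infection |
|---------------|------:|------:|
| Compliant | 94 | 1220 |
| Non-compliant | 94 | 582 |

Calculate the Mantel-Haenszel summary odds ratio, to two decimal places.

0.34

OR_MH = Σ(aᵢdᵢ/nᵢ) / Σ(bᵢcᵢ/nᵢ), where nᵢ is the stratum total.
Stratum 1 (Site A): n = 4639; a·d/n = 60·2515/4639 = 32.5286; b·c/n = 1740·324/4639 = 121.5262
Stratum 2 (Site B): n = 1990; a·d/n = 94·582/1990 = 27.4915; b·c/n = 1220·94/1990 = 57.6281
OR_MH = (32.5286 + 27.4915) / (121.5262 + 57.6281) = 60.0200 / 179.1543 = 0.33502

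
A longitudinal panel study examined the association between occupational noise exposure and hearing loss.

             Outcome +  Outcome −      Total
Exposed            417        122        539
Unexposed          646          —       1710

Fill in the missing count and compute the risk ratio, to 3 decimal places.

2.048

The missing cell is in the unexposed row: 1710 − 646 = 1064.
So a = 417, b = 122, c = 646, d = 1064.
RR = [a/(a+b)] / [c/(c+d)] = (417/539) / (646/1710) = 0.77365/0.37778 = 2.04791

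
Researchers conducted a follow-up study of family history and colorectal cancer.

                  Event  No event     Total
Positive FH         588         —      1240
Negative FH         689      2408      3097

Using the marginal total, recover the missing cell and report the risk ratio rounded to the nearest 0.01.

The missing cell is in the exposed row: 1240 − 588 = 652.
So a = 588, b = 652, c = 689, d = 2408.
RR = [a/(a+b)] / [c/(c+d)] = (588/1240) / (689/3097) = 0.47419/0.22247 = 2.13146

2.13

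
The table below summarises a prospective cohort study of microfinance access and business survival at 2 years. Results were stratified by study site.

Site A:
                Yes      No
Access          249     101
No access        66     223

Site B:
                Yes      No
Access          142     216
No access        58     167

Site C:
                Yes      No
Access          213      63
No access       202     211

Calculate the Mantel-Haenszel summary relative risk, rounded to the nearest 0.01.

RR_MH = Σ(aᵢ·n₀ᵢ/nᵢ) / Σ(cᵢ·n₁ᵢ/nᵢ), with n₁ᵢ = aᵢ+bᵢ (exposed), n₀ᵢ = cᵢ+dᵢ (unexposed), nᵢ = n₁ᵢ+n₀ᵢ.
Stratum 1 (Site A): n₁ = 350, n₀ = 289, n = 639; a·n₀/n = 249·289/639 = 112.6150; c·n₁/n = 66·350/639 = 36.1502
Stratum 2 (Site B): n₁ = 358, n₀ = 225, n = 583; a·n₀/n = 142·225/583 = 54.8027; c·n₁/n = 58·358/583 = 35.6158
Stratum 3 (Site C): n₁ = 276, n₀ = 413, n = 689; a·n₀/n = 213·413/689 = 127.6763; c·n₁/n = 202·276/689 = 80.9173
RR_MH = (112.6150 + 54.8027 + 127.6763) / (36.1502 + 35.6158 + 80.9173) = 295.0941 / 152.6833 = 1.93272

1.93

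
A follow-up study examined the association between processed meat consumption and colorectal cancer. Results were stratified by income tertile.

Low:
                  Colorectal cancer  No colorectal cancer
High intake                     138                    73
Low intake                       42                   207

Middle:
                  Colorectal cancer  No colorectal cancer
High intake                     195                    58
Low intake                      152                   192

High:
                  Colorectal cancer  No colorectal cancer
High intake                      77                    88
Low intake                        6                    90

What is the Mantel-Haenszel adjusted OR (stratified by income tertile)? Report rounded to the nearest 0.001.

6.453

OR_MH = Σ(aᵢdᵢ/nᵢ) / Σ(bᵢcᵢ/nᵢ), where nᵢ is the stratum total.
Stratum 1 (Low): n = 460; a·d/n = 138·207/460 = 62.1000; b·c/n = 73·42/460 = 6.6652
Stratum 2 (Middle): n = 597; a·d/n = 195·192/597 = 62.7136; b·c/n = 58·152/597 = 14.7672
Stratum 3 (High): n = 261; a·d/n = 77·90/261 = 26.5517; b·c/n = 88·6/261 = 2.0230
OR_MH = (62.1000 + 62.7136 + 26.5517) / (6.6652 + 14.7672 + 2.0230) = 151.3653 / 23.4554 = 6.45333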